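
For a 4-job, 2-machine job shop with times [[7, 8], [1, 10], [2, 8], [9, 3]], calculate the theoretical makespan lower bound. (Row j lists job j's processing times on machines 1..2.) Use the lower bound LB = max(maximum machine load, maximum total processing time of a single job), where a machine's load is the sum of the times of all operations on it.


Machine loads:
  Machine 1: 7 + 1 + 2 + 9 = 19
  Machine 2: 8 + 10 + 8 + 3 = 29
Max machine load = 29
Job totals:
  Job 1: 15
  Job 2: 11
  Job 3: 10
  Job 4: 12
Max job total = 15
Lower bound = max(29, 15) = 29

29


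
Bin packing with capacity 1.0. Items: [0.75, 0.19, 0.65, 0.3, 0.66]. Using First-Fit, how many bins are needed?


Place items sequentially using First-Fit:
  Item 0.75 -> new Bin 1
  Item 0.19 -> Bin 1 (now 0.94)
  Item 0.65 -> new Bin 2
  Item 0.3 -> Bin 2 (now 0.95)
  Item 0.66 -> new Bin 3
Total bins used = 3

3


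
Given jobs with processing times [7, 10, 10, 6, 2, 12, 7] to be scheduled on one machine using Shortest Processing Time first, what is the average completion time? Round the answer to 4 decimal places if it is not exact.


Sort jobs by processing time (SPT order): [2, 6, 7, 7, 10, 10, 12]
Compute completion times sequentially:
  Job 1: processing = 2, completes at 2
  Job 2: processing = 6, completes at 8
  Job 3: processing = 7, completes at 15
  Job 4: processing = 7, completes at 22
  Job 5: processing = 10, completes at 32
  Job 6: processing = 10, completes at 42
  Job 7: processing = 12, completes at 54
Sum of completion times = 175
Average completion time = 175/7 = 25.0

25.0


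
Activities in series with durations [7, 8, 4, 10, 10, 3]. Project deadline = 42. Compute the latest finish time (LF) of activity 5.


LF(activity 5) = deadline - sum of successor durations
Successors: activities 6 through 6 with durations [3]
Sum of successor durations = 3
LF = 42 - 3 = 39

39


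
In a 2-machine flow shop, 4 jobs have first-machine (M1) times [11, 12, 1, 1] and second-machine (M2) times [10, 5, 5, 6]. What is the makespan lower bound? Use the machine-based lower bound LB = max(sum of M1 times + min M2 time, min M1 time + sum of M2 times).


LB1 = sum(M1 times) + min(M2 times) = 25 + 5 = 30
LB2 = min(M1 times) + sum(M2 times) = 1 + 26 = 27
Lower bound = max(LB1, LB2) = max(30, 27) = 30

30


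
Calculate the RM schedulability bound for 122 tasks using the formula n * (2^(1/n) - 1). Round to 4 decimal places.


Compute 2^(1/122) = 1.0056977048
Subtract 1: 1.0056977048 - 1 = 0.0056977048
Multiply by n: 122 * 0.0056977048 = 0.6951199856
Round to 4 dp: 0.6951

0.6951


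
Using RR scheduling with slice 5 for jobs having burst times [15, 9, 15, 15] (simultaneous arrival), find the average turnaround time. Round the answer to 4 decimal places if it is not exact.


Time quantum = 5
Execution trace:
  J1 runs 5 units, time = 5
  J2 runs 5 units, time = 10
  J3 runs 5 units, time = 15
  J4 runs 5 units, time = 20
  J1 runs 5 units, time = 25
  J2 runs 4 units, time = 29
  J3 runs 5 units, time = 34
  J4 runs 5 units, time = 39
  J1 runs 5 units, time = 44
  J3 runs 5 units, time = 49
  J4 runs 5 units, time = 54
Finish times: [44, 29, 49, 54]
Average turnaround = 176/4 = 44.0

44.0


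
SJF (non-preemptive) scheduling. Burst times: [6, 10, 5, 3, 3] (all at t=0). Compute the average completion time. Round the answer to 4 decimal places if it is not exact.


SJF order (ascending): [3, 3, 5, 6, 10]
Completion times:
  Job 1: burst=3, C=3
  Job 2: burst=3, C=6
  Job 3: burst=5, C=11
  Job 4: burst=6, C=17
  Job 5: burst=10, C=27
Average completion = 64/5 = 12.8

12.8


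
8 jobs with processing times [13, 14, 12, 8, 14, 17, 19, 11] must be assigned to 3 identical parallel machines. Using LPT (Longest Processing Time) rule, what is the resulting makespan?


Sort jobs in decreasing order (LPT): [19, 17, 14, 14, 13, 12, 11, 8]
Assign each job to the least loaded machine:
  Machine 1: jobs [19, 12], load = 31
  Machine 2: jobs [17, 13, 8], load = 38
  Machine 3: jobs [14, 14, 11], load = 39
Makespan = max load = 39

39


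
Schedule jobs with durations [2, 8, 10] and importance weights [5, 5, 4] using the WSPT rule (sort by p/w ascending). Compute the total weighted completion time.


Compute p/w ratios and sort ascending (WSPT): [(2, 5), (8, 5), (10, 4)]
Compute weighted completion times:
  Job (p=2,w=5): C=2, w*C=5*2=10
  Job (p=8,w=5): C=10, w*C=5*10=50
  Job (p=10,w=4): C=20, w*C=4*20=80
Total weighted completion time = 140

140


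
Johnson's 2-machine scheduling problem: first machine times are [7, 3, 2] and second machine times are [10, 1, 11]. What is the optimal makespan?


Apply Johnson's rule:
  Group 1 (a <= b): [(3, 2, 11), (1, 7, 10)]
  Group 2 (a > b): [(2, 3, 1)]
Optimal job order: [3, 1, 2]
Schedule:
  Job 3: M1 done at 2, M2 done at 13
  Job 1: M1 done at 9, M2 done at 23
  Job 2: M1 done at 12, M2 done at 24
Makespan = 24

24


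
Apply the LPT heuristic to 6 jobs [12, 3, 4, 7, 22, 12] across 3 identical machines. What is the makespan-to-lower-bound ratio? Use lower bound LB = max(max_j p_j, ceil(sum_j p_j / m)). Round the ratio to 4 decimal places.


LPT order: [22, 12, 12, 7, 4, 3]
Machine loads after assignment: [22, 19, 19]
LPT makespan = 22
Lower bound = max(max_job, ceil(total/3)) = max(22, 20) = 22
Ratio = 22 / 22 = 1.0

1.0


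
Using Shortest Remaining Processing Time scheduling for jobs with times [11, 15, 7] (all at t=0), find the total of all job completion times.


Since all jobs arrive at t=0, SRPT equals SPT ordering.
SPT order: [7, 11, 15]
Completion times:
  Job 1: p=7, C=7
  Job 2: p=11, C=18
  Job 3: p=15, C=33
Total completion time = 7 + 18 + 33 = 58

58


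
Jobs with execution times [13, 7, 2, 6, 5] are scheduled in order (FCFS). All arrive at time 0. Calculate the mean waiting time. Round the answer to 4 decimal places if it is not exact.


FCFS order (as given): [13, 7, 2, 6, 5]
Waiting times:
  Job 1: wait = 0
  Job 2: wait = 13
  Job 3: wait = 20
  Job 4: wait = 22
  Job 5: wait = 28
Sum of waiting times = 83
Average waiting time = 83/5 = 16.6

16.6


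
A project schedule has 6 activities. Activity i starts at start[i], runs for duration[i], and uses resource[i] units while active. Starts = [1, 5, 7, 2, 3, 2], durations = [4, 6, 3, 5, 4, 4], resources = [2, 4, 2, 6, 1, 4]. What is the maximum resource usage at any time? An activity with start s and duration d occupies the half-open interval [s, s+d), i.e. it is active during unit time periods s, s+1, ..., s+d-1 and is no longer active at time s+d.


Each activity i is active on [start_i, start_i + duration_i).
Compute total resource usage per time slot:
  t=0: active resources = [], total = 0
  t=1: active resources = [2], total = 2
  t=2: active resources = [2, 6, 4], total = 12
  t=3: active resources = [2, 6, 1, 4], total = 13
  t=4: active resources = [2, 6, 1, 4], total = 13
  t=5: active resources = [4, 6, 1, 4], total = 15
  t=6: active resources = [4, 6, 1], total = 11
  t=7: active resources = [4, 2], total = 6
  t=8: active resources = [4, 2], total = 6
  t=9: active resources = [4, 2], total = 6
  t=10: active resources = [4], total = 4
Peak resource demand = 15

15


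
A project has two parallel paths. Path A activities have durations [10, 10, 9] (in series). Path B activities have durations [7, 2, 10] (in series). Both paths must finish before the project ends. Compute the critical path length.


Path A total = 10 + 10 + 9 = 29
Path B total = 7 + 2 + 10 = 19
Critical path = longest path = max(29, 19) = 29

29


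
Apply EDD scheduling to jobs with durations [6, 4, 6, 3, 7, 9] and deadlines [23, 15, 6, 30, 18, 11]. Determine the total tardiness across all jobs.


Sort by due date (EDD order): [(6, 6), (9, 11), (4, 15), (7, 18), (6, 23), (3, 30)]
Compute completion times and tardiness:
  Job 1: p=6, d=6, C=6, tardiness=max(0,6-6)=0
  Job 2: p=9, d=11, C=15, tardiness=max(0,15-11)=4
  Job 3: p=4, d=15, C=19, tardiness=max(0,19-15)=4
  Job 4: p=7, d=18, C=26, tardiness=max(0,26-18)=8
  Job 5: p=6, d=23, C=32, tardiness=max(0,32-23)=9
  Job 6: p=3, d=30, C=35, tardiness=max(0,35-30)=5
Total tardiness = 30

30


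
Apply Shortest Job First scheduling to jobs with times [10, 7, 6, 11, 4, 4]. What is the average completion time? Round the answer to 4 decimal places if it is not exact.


SJF order (ascending): [4, 4, 6, 7, 10, 11]
Completion times:
  Job 1: burst=4, C=4
  Job 2: burst=4, C=8
  Job 3: burst=6, C=14
  Job 4: burst=7, C=21
  Job 5: burst=10, C=31
  Job 6: burst=11, C=42
Average completion = 120/6 = 20.0

20.0


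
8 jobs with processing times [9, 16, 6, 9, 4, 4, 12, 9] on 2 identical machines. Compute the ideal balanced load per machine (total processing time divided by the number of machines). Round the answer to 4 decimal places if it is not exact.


Total processing time = 9 + 16 + 6 + 9 + 4 + 4 + 12 + 9 = 69
Number of machines = 2
Ideal balanced load = 69 / 2 = 34.5

34.5


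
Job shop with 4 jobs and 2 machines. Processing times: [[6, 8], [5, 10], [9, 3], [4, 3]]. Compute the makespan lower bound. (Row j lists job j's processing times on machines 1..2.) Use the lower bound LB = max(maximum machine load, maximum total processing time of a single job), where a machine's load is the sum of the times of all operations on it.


Machine loads:
  Machine 1: 6 + 5 + 9 + 4 = 24
  Machine 2: 8 + 10 + 3 + 3 = 24
Max machine load = 24
Job totals:
  Job 1: 14
  Job 2: 15
  Job 3: 12
  Job 4: 7
Max job total = 15
Lower bound = max(24, 15) = 24

24


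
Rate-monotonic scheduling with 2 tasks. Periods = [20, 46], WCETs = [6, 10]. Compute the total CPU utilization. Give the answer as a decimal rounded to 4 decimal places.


Compute individual utilizations (exact fractions):
  Task 1: C/T = 6/20 = 3/10 (approx. 0.3)
  Task 2: C/T = 10/46 = 5/23 (approx. 0.2174)
Total utilization U = 3/10 + 5/23 = 119/230
Rounded to 4 decimal places: U = 0.5174
RM (Liu & Layland) bound for 2 tasks = 0.828427; compare with U = 119/230 (approx. 0.517391)
U <= bound, so schedulable by RM sufficient condition.

0.5174


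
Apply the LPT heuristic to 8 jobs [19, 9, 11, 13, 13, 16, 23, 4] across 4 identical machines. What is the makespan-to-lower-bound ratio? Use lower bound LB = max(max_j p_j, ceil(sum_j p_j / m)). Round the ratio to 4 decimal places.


LPT order: [23, 19, 16, 13, 13, 11, 9, 4]
Machine loads after assignment: [27, 28, 27, 26]
LPT makespan = 28
Lower bound = max(max_job, ceil(total/4)) = max(23, 27) = 27
Ratio = 28 / 27 = 1.037

1.037


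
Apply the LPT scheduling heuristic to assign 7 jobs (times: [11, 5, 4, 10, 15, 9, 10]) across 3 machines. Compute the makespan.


Sort jobs in decreasing order (LPT): [15, 11, 10, 10, 9, 5, 4]
Assign each job to the least loaded machine:
  Machine 1: jobs [15, 5, 4], load = 24
  Machine 2: jobs [11, 9], load = 20
  Machine 3: jobs [10, 10], load = 20
Makespan = max load = 24

24


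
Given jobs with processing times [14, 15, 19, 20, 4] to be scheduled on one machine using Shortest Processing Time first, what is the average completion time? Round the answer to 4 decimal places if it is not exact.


Sort jobs by processing time (SPT order): [4, 14, 15, 19, 20]
Compute completion times sequentially:
  Job 1: processing = 4, completes at 4
  Job 2: processing = 14, completes at 18
  Job 3: processing = 15, completes at 33
  Job 4: processing = 19, completes at 52
  Job 5: processing = 20, completes at 72
Sum of completion times = 179
Average completion time = 179/5 = 35.8

35.8


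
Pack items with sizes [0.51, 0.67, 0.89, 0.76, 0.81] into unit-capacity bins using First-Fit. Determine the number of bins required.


Place items sequentially using First-Fit:
  Item 0.51 -> new Bin 1
  Item 0.67 -> new Bin 2
  Item 0.89 -> new Bin 3
  Item 0.76 -> new Bin 4
  Item 0.81 -> new Bin 5
Total bins used = 5

5


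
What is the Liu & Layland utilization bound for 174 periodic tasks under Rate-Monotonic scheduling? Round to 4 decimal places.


Compute 2^(1/174) = 1.0039915496
Subtract 1: 1.0039915496 - 1 = 0.0039915496
Multiply by n: 174 * 0.0039915496 = 0.6945296304
Round to 4 dp: 0.6945

0.6945


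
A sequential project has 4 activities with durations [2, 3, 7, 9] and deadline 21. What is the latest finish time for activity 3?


LF(activity 3) = deadline - sum of successor durations
Successors: activities 4 through 4 with durations [9]
Sum of successor durations = 9
LF = 21 - 9 = 12

12


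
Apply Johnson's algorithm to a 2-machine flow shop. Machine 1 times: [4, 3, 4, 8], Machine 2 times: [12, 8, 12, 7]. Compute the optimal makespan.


Apply Johnson's rule:
  Group 1 (a <= b): [(2, 3, 8), (1, 4, 12), (3, 4, 12)]
  Group 2 (a > b): [(4, 8, 7)]
Optimal job order: [2, 1, 3, 4]
Schedule:
  Job 2: M1 done at 3, M2 done at 11
  Job 1: M1 done at 7, M2 done at 23
  Job 3: M1 done at 11, M2 done at 35
  Job 4: M1 done at 19, M2 done at 42
Makespan = 42

42


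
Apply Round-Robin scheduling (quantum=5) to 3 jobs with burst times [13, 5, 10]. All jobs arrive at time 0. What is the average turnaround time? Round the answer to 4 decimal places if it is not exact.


Time quantum = 5
Execution trace:
  J1 runs 5 units, time = 5
  J2 runs 5 units, time = 10
  J3 runs 5 units, time = 15
  J1 runs 5 units, time = 20
  J3 runs 5 units, time = 25
  J1 runs 3 units, time = 28
Finish times: [28, 10, 25]
Average turnaround = 63/3 = 21.0

21.0


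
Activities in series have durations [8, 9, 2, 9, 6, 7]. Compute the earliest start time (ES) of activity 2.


Activity 2 starts after activities 1 through 1 complete.
Predecessor durations: [8]
ES = 8 = 8

8


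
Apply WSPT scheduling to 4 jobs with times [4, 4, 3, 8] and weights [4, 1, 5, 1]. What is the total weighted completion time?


Compute p/w ratios and sort ascending (WSPT): [(3, 5), (4, 4), (4, 1), (8, 1)]
Compute weighted completion times:
  Job (p=3,w=5): C=3, w*C=5*3=15
  Job (p=4,w=4): C=7, w*C=4*7=28
  Job (p=4,w=1): C=11, w*C=1*11=11
  Job (p=8,w=1): C=19, w*C=1*19=19
Total weighted completion time = 73

73


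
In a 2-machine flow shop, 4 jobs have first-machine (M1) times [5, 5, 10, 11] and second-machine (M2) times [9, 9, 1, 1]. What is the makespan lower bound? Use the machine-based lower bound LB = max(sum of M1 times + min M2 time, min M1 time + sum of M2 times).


LB1 = sum(M1 times) + min(M2 times) = 31 + 1 = 32
LB2 = min(M1 times) + sum(M2 times) = 5 + 20 = 25
Lower bound = max(LB1, LB2) = max(32, 25) = 32

32


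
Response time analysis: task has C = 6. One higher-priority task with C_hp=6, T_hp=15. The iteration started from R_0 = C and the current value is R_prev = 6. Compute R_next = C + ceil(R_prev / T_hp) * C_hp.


R_next = C + ceil(R_prev / T_hp) * C_hp
ceil(6 / 15) = ceil(0.4) = 1
Interference = 1 * 6 = 6
R_next = 6 + 6 = 12

12


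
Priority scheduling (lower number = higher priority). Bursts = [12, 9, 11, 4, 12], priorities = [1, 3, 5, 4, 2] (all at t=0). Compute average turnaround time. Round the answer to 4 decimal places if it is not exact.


Sort by priority (ascending = highest first):
Order: [(1, 12), (2, 12), (3, 9), (4, 4), (5, 11)]
Completion times:
  Priority 1, burst=12, C=12
  Priority 2, burst=12, C=24
  Priority 3, burst=9, C=33
  Priority 4, burst=4, C=37
  Priority 5, burst=11, C=48
Average turnaround = 154/5 = 30.8

30.8


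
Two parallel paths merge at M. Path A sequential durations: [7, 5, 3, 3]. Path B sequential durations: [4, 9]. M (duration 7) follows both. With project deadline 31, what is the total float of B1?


Forward pass: ES(B1) = sum of predecessors on chain B = 0
EF = ES + duration = 0 + 4 = 4
Backward pass: LF(M) = deadline = 31; LS(M) = 31 - 7 = 24
LF(B1) = LS(M) - sum(successors on chain B) = 24 - 9 = 15
LS = LF - duration = 15 - 4 = 11
Total float = LS - ES = 11 - 0 = 11

11


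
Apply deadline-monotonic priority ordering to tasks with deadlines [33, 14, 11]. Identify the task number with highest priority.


Sort tasks by relative deadline (ascending):
  Task 3: deadline = 11
  Task 2: deadline = 14
  Task 1: deadline = 33
Priority order (highest first): [3, 2, 1]
Highest priority task = 3

3


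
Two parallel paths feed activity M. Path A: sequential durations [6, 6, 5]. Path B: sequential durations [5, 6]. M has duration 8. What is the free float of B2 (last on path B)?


ES(B2) = sum of predecessors on chain B = 5
EF(B2) = ES + duration = 5 + 6 = 11
Successor of B2 is M. ES(M) = max(sum(A), sum(B)) = max(17, 11) = 17
Free float = ES(successor) - EF(current) = 17 - 11 = 6

6


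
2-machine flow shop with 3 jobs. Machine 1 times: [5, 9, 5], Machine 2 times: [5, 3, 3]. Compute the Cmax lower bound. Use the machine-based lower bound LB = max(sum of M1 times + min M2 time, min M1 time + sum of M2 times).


LB1 = sum(M1 times) + min(M2 times) = 19 + 3 = 22
LB2 = min(M1 times) + sum(M2 times) = 5 + 11 = 16
Lower bound = max(LB1, LB2) = max(22, 16) = 22

22


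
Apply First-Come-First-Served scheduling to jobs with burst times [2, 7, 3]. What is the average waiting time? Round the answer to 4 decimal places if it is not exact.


FCFS order (as given): [2, 7, 3]
Waiting times:
  Job 1: wait = 0
  Job 2: wait = 2
  Job 3: wait = 9
Sum of waiting times = 11
Average waiting time = 11/3 = 3.6667

3.6667


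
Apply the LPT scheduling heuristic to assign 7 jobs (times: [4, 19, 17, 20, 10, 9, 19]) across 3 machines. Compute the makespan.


Sort jobs in decreasing order (LPT): [20, 19, 19, 17, 10, 9, 4]
Assign each job to the least loaded machine:
  Machine 1: jobs [20, 9, 4], load = 33
  Machine 2: jobs [19, 17], load = 36
  Machine 3: jobs [19, 10], load = 29
Makespan = max load = 36

36


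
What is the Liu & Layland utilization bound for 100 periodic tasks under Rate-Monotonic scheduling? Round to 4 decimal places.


Compute 2^(1/100) = 1.0069555501
Subtract 1: 1.0069555501 - 1 = 0.0069555501
Multiply by n: 100 * 0.0069555501 = 0.6955550100
Round to 4 dp: 0.6956

0.6956


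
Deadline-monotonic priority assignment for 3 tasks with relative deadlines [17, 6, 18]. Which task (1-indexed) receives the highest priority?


Sort tasks by relative deadline (ascending):
  Task 2: deadline = 6
  Task 1: deadline = 17
  Task 3: deadline = 18
Priority order (highest first): [2, 1, 3]
Highest priority task = 2

2


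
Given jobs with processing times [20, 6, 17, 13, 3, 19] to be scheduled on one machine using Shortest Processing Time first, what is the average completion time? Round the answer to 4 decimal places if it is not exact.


Sort jobs by processing time (SPT order): [3, 6, 13, 17, 19, 20]
Compute completion times sequentially:
  Job 1: processing = 3, completes at 3
  Job 2: processing = 6, completes at 9
  Job 3: processing = 13, completes at 22
  Job 4: processing = 17, completes at 39
  Job 5: processing = 19, completes at 58
  Job 6: processing = 20, completes at 78
Sum of completion times = 209
Average completion time = 209/6 = 34.8333

34.8333


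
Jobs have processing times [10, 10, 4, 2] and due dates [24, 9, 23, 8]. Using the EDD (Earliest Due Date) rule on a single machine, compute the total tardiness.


Sort by due date (EDD order): [(2, 8), (10, 9), (4, 23), (10, 24)]
Compute completion times and tardiness:
  Job 1: p=2, d=8, C=2, tardiness=max(0,2-8)=0
  Job 2: p=10, d=9, C=12, tardiness=max(0,12-9)=3
  Job 3: p=4, d=23, C=16, tardiness=max(0,16-23)=0
  Job 4: p=10, d=24, C=26, tardiness=max(0,26-24)=2
Total tardiness = 5

5


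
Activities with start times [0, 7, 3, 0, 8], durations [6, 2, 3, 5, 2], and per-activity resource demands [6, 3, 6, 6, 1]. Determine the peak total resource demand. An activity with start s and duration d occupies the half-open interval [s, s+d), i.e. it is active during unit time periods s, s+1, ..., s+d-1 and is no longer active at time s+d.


Each activity i is active on [start_i, start_i + duration_i).
Compute total resource usage per time slot:
  t=0: active resources = [6, 6], total = 12
  t=1: active resources = [6, 6], total = 12
  t=2: active resources = [6, 6], total = 12
  t=3: active resources = [6, 6, 6], total = 18
  t=4: active resources = [6, 6, 6], total = 18
  t=5: active resources = [6, 6], total = 12
  t=6: active resources = [], total = 0
  t=7: active resources = [3], total = 3
  t=8: active resources = [3, 1], total = 4
  t=9: active resources = [1], total = 1
Peak resource demand = 18

18


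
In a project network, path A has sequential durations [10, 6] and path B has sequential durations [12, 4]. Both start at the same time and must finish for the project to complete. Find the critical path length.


Path A total = 10 + 6 = 16
Path B total = 12 + 4 = 16
Critical path = longest path = max(16, 16) = 16

16


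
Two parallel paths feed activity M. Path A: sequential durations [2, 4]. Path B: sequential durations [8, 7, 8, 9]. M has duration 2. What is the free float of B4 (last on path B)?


ES(B4) = sum of predecessors on chain B = 23
EF(B4) = ES + duration = 23 + 9 = 32
Successor of B4 is M. ES(M) = max(sum(A), sum(B)) = max(6, 32) = 32
Free float = ES(successor) - EF(current) = 32 - 32 = 0

0


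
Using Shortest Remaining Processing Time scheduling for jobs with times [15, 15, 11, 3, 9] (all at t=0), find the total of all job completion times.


Since all jobs arrive at t=0, SRPT equals SPT ordering.
SPT order: [3, 9, 11, 15, 15]
Completion times:
  Job 1: p=3, C=3
  Job 2: p=9, C=12
  Job 3: p=11, C=23
  Job 4: p=15, C=38
  Job 5: p=15, C=53
Total completion time = 3 + 12 + 23 + 38 + 53 = 129

129


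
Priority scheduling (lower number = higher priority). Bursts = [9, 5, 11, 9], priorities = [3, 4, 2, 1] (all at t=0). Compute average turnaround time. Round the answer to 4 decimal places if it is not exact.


Sort by priority (ascending = highest first):
Order: [(1, 9), (2, 11), (3, 9), (4, 5)]
Completion times:
  Priority 1, burst=9, C=9
  Priority 2, burst=11, C=20
  Priority 3, burst=9, C=29
  Priority 4, burst=5, C=34
Average turnaround = 92/4 = 23.0

23.0


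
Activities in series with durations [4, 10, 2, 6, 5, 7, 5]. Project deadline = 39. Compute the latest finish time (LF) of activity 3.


LF(activity 3) = deadline - sum of successor durations
Successors: activities 4 through 7 with durations [6, 5, 7, 5]
Sum of successor durations = 23
LF = 39 - 23 = 16

16


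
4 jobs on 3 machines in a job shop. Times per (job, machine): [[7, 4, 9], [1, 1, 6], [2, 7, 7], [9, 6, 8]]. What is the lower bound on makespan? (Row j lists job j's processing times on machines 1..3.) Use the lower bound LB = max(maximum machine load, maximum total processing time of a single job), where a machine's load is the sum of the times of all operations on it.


Machine loads:
  Machine 1: 7 + 1 + 2 + 9 = 19
  Machine 2: 4 + 1 + 7 + 6 = 18
  Machine 3: 9 + 6 + 7 + 8 = 30
Max machine load = 30
Job totals:
  Job 1: 20
  Job 2: 8
  Job 3: 16
  Job 4: 23
Max job total = 23
Lower bound = max(30, 23) = 30

30


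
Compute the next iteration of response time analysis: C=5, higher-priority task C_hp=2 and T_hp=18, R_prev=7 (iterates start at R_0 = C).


R_next = C + ceil(R_prev / T_hp) * C_hp
ceil(7 / 18) = ceil(0.3889) = 1
Interference = 1 * 2 = 2
R_next = 5 + 2 = 7
R_next = R_prev, so the iteration has converged (response time = 7).

7


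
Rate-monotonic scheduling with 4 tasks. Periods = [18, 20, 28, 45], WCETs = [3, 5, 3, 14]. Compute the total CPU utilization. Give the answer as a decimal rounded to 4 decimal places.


Compute individual utilizations (exact fractions):
  Task 1: C/T = 3/18 = 1/6 (approx. 0.1667)
  Task 2: C/T = 5/20 = 1/4 (approx. 0.25)
  Task 3: C/T = 3/28 (approx. 0.1071)
  Task 4: C/T = 14/45 (approx. 0.3111)
Total utilization U = 1/6 + 1/4 + 3/28 + 14/45 = 263/315
Rounded to 4 decimal places: U = 0.8349
RM (Liu & Layland) bound for 4 tasks = 0.756828; compare with U = 263/315 (approx. 0.834921)
bound < U <= 1, so the RM sufficient condition is not met (inconclusive; an exact test such as response-time analysis is needed).

0.8349


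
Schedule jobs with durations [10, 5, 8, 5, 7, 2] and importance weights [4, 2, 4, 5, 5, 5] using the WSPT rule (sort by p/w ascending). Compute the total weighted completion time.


Compute p/w ratios and sort ascending (WSPT): [(2, 5), (5, 5), (7, 5), (8, 4), (10, 4), (5, 2)]
Compute weighted completion times:
  Job (p=2,w=5): C=2, w*C=5*2=10
  Job (p=5,w=5): C=7, w*C=5*7=35
  Job (p=7,w=5): C=14, w*C=5*14=70
  Job (p=8,w=4): C=22, w*C=4*22=88
  Job (p=10,w=4): C=32, w*C=4*32=128
  Job (p=5,w=2): C=37, w*C=2*37=74
Total weighted completion time = 405

405


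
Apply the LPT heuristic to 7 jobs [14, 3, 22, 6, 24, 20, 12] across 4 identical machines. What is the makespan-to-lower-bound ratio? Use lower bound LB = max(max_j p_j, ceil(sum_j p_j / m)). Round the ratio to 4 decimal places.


LPT order: [24, 22, 20, 14, 12, 6, 3]
Machine loads after assignment: [24, 25, 26, 26]
LPT makespan = 26
Lower bound = max(max_job, ceil(total/4)) = max(24, 26) = 26
Ratio = 26 / 26 = 1.0

1.0


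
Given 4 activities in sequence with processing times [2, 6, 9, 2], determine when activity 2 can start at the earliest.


Activity 2 starts after activities 1 through 1 complete.
Predecessor durations: [2]
ES = 2 = 2

2


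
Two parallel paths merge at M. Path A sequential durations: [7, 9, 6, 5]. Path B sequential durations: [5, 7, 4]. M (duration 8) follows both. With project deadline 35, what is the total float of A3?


Forward pass: ES(A3) = sum of predecessors on chain A = 16
EF = ES + duration = 16 + 6 = 22
Backward pass: LF(M) = deadline = 35; LS(M) = 35 - 8 = 27
LF(A3) = LS(M) - sum(successors on chain A) = 27 - 5 = 22
LS = LF - duration = 22 - 6 = 16
Total float = LS - ES = 16 - 16 = 0

0


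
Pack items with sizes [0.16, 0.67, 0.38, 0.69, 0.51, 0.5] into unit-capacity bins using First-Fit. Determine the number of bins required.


Place items sequentially using First-Fit:
  Item 0.16 -> new Bin 1
  Item 0.67 -> Bin 1 (now 0.83)
  Item 0.38 -> new Bin 2
  Item 0.69 -> new Bin 3
  Item 0.51 -> Bin 2 (now 0.89)
  Item 0.5 -> new Bin 4
Total bins used = 4

4


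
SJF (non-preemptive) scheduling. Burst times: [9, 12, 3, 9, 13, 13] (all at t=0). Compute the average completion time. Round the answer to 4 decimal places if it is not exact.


SJF order (ascending): [3, 9, 9, 12, 13, 13]
Completion times:
  Job 1: burst=3, C=3
  Job 2: burst=9, C=12
  Job 3: burst=9, C=21
  Job 4: burst=12, C=33
  Job 5: burst=13, C=46
  Job 6: burst=13, C=59
Average completion = 174/6 = 29.0

29.0


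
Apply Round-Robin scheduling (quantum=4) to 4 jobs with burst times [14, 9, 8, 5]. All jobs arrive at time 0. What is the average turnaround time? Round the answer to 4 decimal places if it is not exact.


Time quantum = 4
Execution trace:
  J1 runs 4 units, time = 4
  J2 runs 4 units, time = 8
  J3 runs 4 units, time = 12
  J4 runs 4 units, time = 16
  J1 runs 4 units, time = 20
  J2 runs 4 units, time = 24
  J3 runs 4 units, time = 28
  J4 runs 1 units, time = 29
  J1 runs 4 units, time = 33
  J2 runs 1 units, time = 34
  J1 runs 2 units, time = 36
Finish times: [36, 34, 28, 29]
Average turnaround = 127/4 = 31.75

31.75


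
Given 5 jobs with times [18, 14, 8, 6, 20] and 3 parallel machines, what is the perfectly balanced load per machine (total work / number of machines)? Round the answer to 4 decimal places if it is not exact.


Total processing time = 18 + 14 + 8 + 6 + 20 = 66
Number of machines = 3
Ideal balanced load = 66 / 3 = 22.0

22.0


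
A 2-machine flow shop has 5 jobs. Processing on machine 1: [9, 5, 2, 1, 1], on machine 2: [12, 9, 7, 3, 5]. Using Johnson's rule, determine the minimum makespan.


Apply Johnson's rule:
  Group 1 (a <= b): [(4, 1, 3), (5, 1, 5), (3, 2, 7), (2, 5, 9), (1, 9, 12)]
  Group 2 (a > b): []
Optimal job order: [4, 5, 3, 2, 1]
Schedule:
  Job 4: M1 done at 1, M2 done at 4
  Job 5: M1 done at 2, M2 done at 9
  Job 3: M1 done at 4, M2 done at 16
  Job 2: M1 done at 9, M2 done at 25
  Job 1: M1 done at 18, M2 done at 37
Makespan = 37

37


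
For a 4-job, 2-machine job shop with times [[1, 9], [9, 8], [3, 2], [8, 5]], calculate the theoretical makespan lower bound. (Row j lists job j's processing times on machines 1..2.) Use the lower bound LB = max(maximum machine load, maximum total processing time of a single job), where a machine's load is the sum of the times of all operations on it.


Machine loads:
  Machine 1: 1 + 9 + 3 + 8 = 21
  Machine 2: 9 + 8 + 2 + 5 = 24
Max machine load = 24
Job totals:
  Job 1: 10
  Job 2: 17
  Job 3: 5
  Job 4: 13
Max job total = 17
Lower bound = max(24, 17) = 24

24


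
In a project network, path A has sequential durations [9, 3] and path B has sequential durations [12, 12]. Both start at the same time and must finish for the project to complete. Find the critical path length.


Path A total = 9 + 3 = 12
Path B total = 12 + 12 = 24
Critical path = longest path = max(12, 24) = 24

24


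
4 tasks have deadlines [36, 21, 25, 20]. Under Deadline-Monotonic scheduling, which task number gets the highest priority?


Sort tasks by relative deadline (ascending):
  Task 4: deadline = 20
  Task 2: deadline = 21
  Task 3: deadline = 25
  Task 1: deadline = 36
Priority order (highest first): [4, 2, 3, 1]
Highest priority task = 4

4


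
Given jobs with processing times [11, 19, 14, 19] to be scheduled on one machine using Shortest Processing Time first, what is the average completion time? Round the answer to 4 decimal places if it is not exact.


Sort jobs by processing time (SPT order): [11, 14, 19, 19]
Compute completion times sequentially:
  Job 1: processing = 11, completes at 11
  Job 2: processing = 14, completes at 25
  Job 3: processing = 19, completes at 44
  Job 4: processing = 19, completes at 63
Sum of completion times = 143
Average completion time = 143/4 = 35.75

35.75


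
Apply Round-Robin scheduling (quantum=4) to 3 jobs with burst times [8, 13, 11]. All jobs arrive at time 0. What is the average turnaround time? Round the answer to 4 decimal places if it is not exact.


Time quantum = 4
Execution trace:
  J1 runs 4 units, time = 4
  J2 runs 4 units, time = 8
  J3 runs 4 units, time = 12
  J1 runs 4 units, time = 16
  J2 runs 4 units, time = 20
  J3 runs 4 units, time = 24
  J2 runs 4 units, time = 28
  J3 runs 3 units, time = 31
  J2 runs 1 units, time = 32
Finish times: [16, 32, 31]
Average turnaround = 79/3 = 26.3333

26.3333


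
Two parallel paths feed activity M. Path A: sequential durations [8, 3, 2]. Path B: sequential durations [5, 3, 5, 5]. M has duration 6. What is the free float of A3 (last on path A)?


ES(A3) = sum of predecessors on chain A = 11
EF(A3) = ES + duration = 11 + 2 = 13
Successor of A3 is M. ES(M) = max(sum(A), sum(B)) = max(13, 18) = 18
Free float = ES(successor) - EF(current) = 18 - 13 = 5

5


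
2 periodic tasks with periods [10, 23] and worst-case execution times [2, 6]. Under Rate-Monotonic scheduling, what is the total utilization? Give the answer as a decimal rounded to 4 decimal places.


Compute individual utilizations (exact fractions):
  Task 1: C/T = 2/10 = 1/5 (approx. 0.2)
  Task 2: C/T = 6/23 (approx. 0.2609)
Total utilization U = 1/5 + 6/23 = 53/115
Rounded to 4 decimal places: U = 0.4609
RM (Liu & Layland) bound for 2 tasks = 0.828427; compare with U = 53/115 (approx. 0.460870)
U <= bound, so schedulable by RM sufficient condition.

0.4609


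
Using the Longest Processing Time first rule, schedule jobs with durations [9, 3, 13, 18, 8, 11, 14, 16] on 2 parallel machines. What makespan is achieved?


Sort jobs in decreasing order (LPT): [18, 16, 14, 13, 11, 9, 8, 3]
Assign each job to the least loaded machine:
  Machine 1: jobs [18, 13, 9, 8], load = 48
  Machine 2: jobs [16, 14, 11, 3], load = 44
Makespan = max load = 48

48


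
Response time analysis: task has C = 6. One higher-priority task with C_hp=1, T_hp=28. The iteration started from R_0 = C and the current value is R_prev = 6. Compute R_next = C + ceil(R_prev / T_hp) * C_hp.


R_next = C + ceil(R_prev / T_hp) * C_hp
ceil(6 / 28) = ceil(0.2143) = 1
Interference = 1 * 1 = 1
R_next = 6 + 1 = 7

7


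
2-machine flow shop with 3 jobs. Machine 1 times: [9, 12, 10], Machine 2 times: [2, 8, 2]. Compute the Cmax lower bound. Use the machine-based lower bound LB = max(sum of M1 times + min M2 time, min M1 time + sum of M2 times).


LB1 = sum(M1 times) + min(M2 times) = 31 + 2 = 33
LB2 = min(M1 times) + sum(M2 times) = 9 + 12 = 21
Lower bound = max(LB1, LB2) = max(33, 21) = 33

33


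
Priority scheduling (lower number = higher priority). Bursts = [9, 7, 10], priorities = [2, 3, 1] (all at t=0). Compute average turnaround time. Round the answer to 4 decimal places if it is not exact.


Sort by priority (ascending = highest first):
Order: [(1, 10), (2, 9), (3, 7)]
Completion times:
  Priority 1, burst=10, C=10
  Priority 2, burst=9, C=19
  Priority 3, burst=7, C=26
Average turnaround = 55/3 = 18.3333

18.3333


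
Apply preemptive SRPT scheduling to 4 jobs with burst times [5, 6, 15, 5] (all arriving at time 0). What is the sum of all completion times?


Since all jobs arrive at t=0, SRPT equals SPT ordering.
SPT order: [5, 5, 6, 15]
Completion times:
  Job 1: p=5, C=5
  Job 2: p=5, C=10
  Job 3: p=6, C=16
  Job 4: p=15, C=31
Total completion time = 5 + 10 + 16 + 31 = 62

62


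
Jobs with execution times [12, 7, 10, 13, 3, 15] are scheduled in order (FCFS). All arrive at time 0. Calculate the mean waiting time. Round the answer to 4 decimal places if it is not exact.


FCFS order (as given): [12, 7, 10, 13, 3, 15]
Waiting times:
  Job 1: wait = 0
  Job 2: wait = 12
  Job 3: wait = 19
  Job 4: wait = 29
  Job 5: wait = 42
  Job 6: wait = 45
Sum of waiting times = 147
Average waiting time = 147/6 = 24.5

24.5


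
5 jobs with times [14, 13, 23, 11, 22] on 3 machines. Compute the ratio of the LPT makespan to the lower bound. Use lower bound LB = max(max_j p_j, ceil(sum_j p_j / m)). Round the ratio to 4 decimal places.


LPT order: [23, 22, 14, 13, 11]
Machine loads after assignment: [23, 33, 27]
LPT makespan = 33
Lower bound = max(max_job, ceil(total/3)) = max(23, 28) = 28
Ratio = 33 / 28 = 1.1786

1.1786


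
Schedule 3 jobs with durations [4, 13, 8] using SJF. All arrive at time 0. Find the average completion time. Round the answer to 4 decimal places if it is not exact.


SJF order (ascending): [4, 8, 13]
Completion times:
  Job 1: burst=4, C=4
  Job 2: burst=8, C=12
  Job 3: burst=13, C=25
Average completion = 41/3 = 13.6667

13.6667


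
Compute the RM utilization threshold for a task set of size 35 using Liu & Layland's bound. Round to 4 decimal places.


Compute 2^(1/35) = 1.0200016094
Subtract 1: 1.0200016094 - 1 = 0.0200016094
Multiply by n: 35 * 0.0200016094 = 0.7000563290
Round to 4 dp: 0.7001

0.7001


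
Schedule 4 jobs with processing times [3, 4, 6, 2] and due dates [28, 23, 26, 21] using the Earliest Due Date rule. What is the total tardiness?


Sort by due date (EDD order): [(2, 21), (4, 23), (6, 26), (3, 28)]
Compute completion times and tardiness:
  Job 1: p=2, d=21, C=2, tardiness=max(0,2-21)=0
  Job 2: p=4, d=23, C=6, tardiness=max(0,6-23)=0
  Job 3: p=6, d=26, C=12, tardiness=max(0,12-26)=0
  Job 4: p=3, d=28, C=15, tardiness=max(0,15-28)=0
Total tardiness = 0

0


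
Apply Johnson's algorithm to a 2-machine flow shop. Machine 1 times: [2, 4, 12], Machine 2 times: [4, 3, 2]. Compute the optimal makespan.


Apply Johnson's rule:
  Group 1 (a <= b): [(1, 2, 4)]
  Group 2 (a > b): [(2, 4, 3), (3, 12, 2)]
Optimal job order: [1, 2, 3]
Schedule:
  Job 1: M1 done at 2, M2 done at 6
  Job 2: M1 done at 6, M2 done at 9
  Job 3: M1 done at 18, M2 done at 20
Makespan = 20

20


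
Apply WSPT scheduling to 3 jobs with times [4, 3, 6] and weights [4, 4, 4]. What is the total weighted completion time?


Compute p/w ratios and sort ascending (WSPT): [(3, 4), (4, 4), (6, 4)]
Compute weighted completion times:
  Job (p=3,w=4): C=3, w*C=4*3=12
  Job (p=4,w=4): C=7, w*C=4*7=28
  Job (p=6,w=4): C=13, w*C=4*13=52
Total weighted completion time = 92

92


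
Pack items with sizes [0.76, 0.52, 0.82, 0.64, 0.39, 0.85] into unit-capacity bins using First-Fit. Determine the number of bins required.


Place items sequentially using First-Fit:
  Item 0.76 -> new Bin 1
  Item 0.52 -> new Bin 2
  Item 0.82 -> new Bin 3
  Item 0.64 -> new Bin 4
  Item 0.39 -> Bin 2 (now 0.91)
  Item 0.85 -> new Bin 5
Total bins used = 5

5


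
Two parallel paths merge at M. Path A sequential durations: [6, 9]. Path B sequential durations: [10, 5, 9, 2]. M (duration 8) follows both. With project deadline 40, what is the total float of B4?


Forward pass: ES(B4) = sum of predecessors on chain B = 24
EF = ES + duration = 24 + 2 = 26
Backward pass: LF(M) = deadline = 40; LS(M) = 40 - 8 = 32
LF(B4) = LS(M) - sum(successors on chain B) = 32 - 0 = 32
LS = LF - duration = 32 - 2 = 30
Total float = LS - ES = 30 - 24 = 6

6


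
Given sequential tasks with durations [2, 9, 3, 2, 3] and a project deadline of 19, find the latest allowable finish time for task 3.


LF(activity 3) = deadline - sum of successor durations
Successors: activities 4 through 5 with durations [2, 3]
Sum of successor durations = 5
LF = 19 - 5 = 14

14


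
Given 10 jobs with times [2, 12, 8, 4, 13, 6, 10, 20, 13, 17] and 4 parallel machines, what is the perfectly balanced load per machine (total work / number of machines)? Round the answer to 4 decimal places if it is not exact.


Total processing time = 2 + 12 + 8 + 4 + 13 + 6 + 10 + 20 + 13 + 17 = 105
Number of machines = 4
Ideal balanced load = 105 / 4 = 26.25

26.25


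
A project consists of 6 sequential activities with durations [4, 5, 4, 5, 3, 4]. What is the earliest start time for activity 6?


Activity 6 starts after activities 1 through 5 complete.
Predecessor durations: [4, 5, 4, 5, 3]
ES = 4 + 5 + 4 + 5 + 3 = 21

21


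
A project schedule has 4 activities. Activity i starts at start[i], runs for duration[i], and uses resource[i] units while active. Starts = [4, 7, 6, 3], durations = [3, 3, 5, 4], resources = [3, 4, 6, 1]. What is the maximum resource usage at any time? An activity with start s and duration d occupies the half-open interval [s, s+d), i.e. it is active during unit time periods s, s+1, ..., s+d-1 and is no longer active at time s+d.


Each activity i is active on [start_i, start_i + duration_i).
Compute total resource usage per time slot:
  t=0: active resources = [], total = 0
  t=1: active resources = [], total = 0
  t=2: active resources = [], total = 0
  t=3: active resources = [1], total = 1
  t=4: active resources = [3, 1], total = 4
  t=5: active resources = [3, 1], total = 4
  t=6: active resources = [3, 6, 1], total = 10
  t=7: active resources = [4, 6], total = 10
  t=8: active resources = [4, 6], total = 10
  t=9: active resources = [4, 6], total = 10
  t=10: active resources = [6], total = 6
Peak resource demand = 10

10


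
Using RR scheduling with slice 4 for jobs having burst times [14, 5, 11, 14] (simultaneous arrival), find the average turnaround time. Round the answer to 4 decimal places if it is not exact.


Time quantum = 4
Execution trace:
  J1 runs 4 units, time = 4
  J2 runs 4 units, time = 8
  J3 runs 4 units, time = 12
  J4 runs 4 units, time = 16
  J1 runs 4 units, time = 20
  J2 runs 1 units, time = 21
  J3 runs 4 units, time = 25
  J4 runs 4 units, time = 29
  J1 runs 4 units, time = 33
  J3 runs 3 units, time = 36
  J4 runs 4 units, time = 40
  J1 runs 2 units, time = 42
  J4 runs 2 units, time = 44
Finish times: [42, 21, 36, 44]
Average turnaround = 143/4 = 35.75

35.75


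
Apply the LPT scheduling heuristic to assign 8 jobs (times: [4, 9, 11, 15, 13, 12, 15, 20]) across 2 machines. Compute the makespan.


Sort jobs in decreasing order (LPT): [20, 15, 15, 13, 12, 11, 9, 4]
Assign each job to the least loaded machine:
  Machine 1: jobs [20, 13, 11, 4], load = 48
  Machine 2: jobs [15, 15, 12, 9], load = 51
Makespan = max load = 51

51
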